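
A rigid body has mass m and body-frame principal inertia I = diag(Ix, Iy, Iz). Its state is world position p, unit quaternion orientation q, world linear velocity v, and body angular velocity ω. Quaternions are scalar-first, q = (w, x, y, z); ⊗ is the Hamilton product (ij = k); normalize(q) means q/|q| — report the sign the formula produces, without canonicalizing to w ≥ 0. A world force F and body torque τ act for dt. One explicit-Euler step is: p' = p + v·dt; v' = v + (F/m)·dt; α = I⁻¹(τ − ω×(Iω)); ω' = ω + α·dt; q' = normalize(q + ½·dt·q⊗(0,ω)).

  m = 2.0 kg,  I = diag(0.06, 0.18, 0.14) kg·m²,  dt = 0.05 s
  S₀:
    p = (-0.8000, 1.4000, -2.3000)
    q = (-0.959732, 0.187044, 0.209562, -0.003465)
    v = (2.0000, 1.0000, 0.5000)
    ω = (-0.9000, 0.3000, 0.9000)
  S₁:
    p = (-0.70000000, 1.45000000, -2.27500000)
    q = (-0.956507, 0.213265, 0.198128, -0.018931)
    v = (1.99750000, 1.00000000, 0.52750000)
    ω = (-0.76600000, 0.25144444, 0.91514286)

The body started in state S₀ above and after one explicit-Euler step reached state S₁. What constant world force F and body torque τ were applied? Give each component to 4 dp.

F = (-0.1000, 0.0000, 1.1000)
τ = (0.1500, -0.1100, 0.0100)

Δv = v₁−v₀ = (-0.00250000, 0.00000000, 0.02750000)
F = m·Δv/dt = (-0.1000, 0.0000, 1.1000)
Δω = ω₁−ω₀ = (0.13400000, -0.04855556, 0.01514286)
gyro term ω₀×Iω₀ = (-0.0108, 0.0648, -0.0324)
τ = I·(Δω/dt) + ω₀×(Iω₀) = (0.1500, -0.1100, 0.0100)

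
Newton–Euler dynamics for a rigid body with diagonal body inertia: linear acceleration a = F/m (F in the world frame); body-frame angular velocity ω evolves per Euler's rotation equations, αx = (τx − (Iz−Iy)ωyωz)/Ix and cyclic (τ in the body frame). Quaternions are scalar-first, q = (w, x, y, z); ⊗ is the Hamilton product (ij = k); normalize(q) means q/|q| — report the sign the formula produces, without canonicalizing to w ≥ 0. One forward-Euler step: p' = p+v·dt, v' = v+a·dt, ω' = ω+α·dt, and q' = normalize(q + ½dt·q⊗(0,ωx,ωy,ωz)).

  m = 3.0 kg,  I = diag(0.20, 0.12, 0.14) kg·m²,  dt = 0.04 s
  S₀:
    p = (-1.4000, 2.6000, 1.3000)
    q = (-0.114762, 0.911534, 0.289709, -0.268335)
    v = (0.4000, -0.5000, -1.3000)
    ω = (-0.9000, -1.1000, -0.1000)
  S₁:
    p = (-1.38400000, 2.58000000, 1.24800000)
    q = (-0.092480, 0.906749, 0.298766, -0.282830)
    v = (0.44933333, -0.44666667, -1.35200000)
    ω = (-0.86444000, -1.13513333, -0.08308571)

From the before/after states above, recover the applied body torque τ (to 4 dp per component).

τ = (0.1800, -0.1000, -0.0200)

ω₁ − ω₀ = (0.03556000, -0.03513333, 0.01691429)
gyro term ω₀×Iω₀ = (0.0022, 0.0054, -0.0792)
τ = I·(Δω/dt) + ω₀×(Iω₀) = (0.1800, -0.1000, -0.0200)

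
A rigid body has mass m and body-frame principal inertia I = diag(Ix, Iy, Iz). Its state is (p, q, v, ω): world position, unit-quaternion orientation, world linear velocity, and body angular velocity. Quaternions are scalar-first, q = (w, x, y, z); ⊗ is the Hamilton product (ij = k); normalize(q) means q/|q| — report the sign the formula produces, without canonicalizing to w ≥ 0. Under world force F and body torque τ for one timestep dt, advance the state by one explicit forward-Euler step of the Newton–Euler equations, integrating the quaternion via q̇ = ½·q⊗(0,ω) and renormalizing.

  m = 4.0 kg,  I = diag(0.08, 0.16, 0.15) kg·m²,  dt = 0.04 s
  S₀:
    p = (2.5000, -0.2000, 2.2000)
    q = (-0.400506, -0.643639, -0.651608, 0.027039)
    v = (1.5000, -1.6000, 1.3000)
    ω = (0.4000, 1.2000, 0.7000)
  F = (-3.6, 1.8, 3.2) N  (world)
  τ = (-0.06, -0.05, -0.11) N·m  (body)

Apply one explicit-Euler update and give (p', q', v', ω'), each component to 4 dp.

p' = (2.5600, -0.2640, 2.2520)
q' = (-0.3799, -0.6563, -0.6517, 0.0112)
v' = (1.4640, -1.5820, 1.3320)
ω' = (0.3742, 1.1924, 0.6604)

new position p' = (2.5600, -0.2640, 2.2520)
new velocity v' = (1.4640, -1.5820, 1.3320)
ω×(Iω) gyroscopic = (-0.0084, -0.0196, 0.0384)
angular accel α = (-0.6450, -0.1900, -0.9893)
ω' = ω + α·dt = (0.3742, 1.1924, 0.6604)
q⊗(0,ω) = (1.0204579, -0.6487748, -0.0192443, -0.7920778)
q' = normalize(q + ½dt·q⊗(0,ω)) = (-0.3799, -0.6563, -0.6517, 0.0112)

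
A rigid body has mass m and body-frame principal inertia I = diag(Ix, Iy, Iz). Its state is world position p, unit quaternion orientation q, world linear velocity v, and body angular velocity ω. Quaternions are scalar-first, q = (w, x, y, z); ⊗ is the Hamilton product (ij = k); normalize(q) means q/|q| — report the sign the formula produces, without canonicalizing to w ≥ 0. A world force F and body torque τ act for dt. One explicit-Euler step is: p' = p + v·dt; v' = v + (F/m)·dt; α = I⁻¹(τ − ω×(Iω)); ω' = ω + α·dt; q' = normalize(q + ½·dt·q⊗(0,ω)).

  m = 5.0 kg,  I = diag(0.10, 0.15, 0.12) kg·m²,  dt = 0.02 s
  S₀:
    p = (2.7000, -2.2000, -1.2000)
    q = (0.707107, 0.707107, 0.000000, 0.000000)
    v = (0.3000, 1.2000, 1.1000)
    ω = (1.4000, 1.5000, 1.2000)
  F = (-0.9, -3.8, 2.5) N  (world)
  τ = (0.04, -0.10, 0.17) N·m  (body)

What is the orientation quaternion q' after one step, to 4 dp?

Hamilton product q⊗(0,ω) = (-0.9899498, 0.9899498, 0.2121321, 1.9091889)
q' = normalize(q + ½dt·q⊗(0,ω)) = (0.6970, 0.7168, 0.0021, 0.0191)

q' = (0.6970, 0.7168, 0.0021, 0.0191)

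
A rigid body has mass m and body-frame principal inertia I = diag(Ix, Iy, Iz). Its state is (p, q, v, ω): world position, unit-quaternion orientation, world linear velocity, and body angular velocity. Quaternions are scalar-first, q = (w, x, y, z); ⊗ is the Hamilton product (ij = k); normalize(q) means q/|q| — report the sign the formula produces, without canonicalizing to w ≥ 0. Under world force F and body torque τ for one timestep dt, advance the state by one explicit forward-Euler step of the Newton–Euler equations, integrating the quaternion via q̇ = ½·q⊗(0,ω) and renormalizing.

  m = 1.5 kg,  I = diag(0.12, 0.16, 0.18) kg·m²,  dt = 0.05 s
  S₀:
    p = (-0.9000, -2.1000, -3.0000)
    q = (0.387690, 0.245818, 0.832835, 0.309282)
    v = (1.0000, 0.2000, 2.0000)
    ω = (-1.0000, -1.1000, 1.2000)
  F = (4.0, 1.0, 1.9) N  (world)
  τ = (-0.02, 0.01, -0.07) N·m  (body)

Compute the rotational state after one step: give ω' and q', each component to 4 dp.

gyro term ω×Iω = (-0.0264, 0.0720, 0.0440)
angular accel α = (0.0533, -0.3875, -0.6333)
ω + α·dt = (-0.9973, -1.1194, 1.1683)
2q̇ = q⊗(0,ω) = (0.7907981, 0.9519222, -1.0307226, 1.0276632)
q + ½dt·q⊗(0,ω), renormalized = (0.4070, 0.2693, 0.8061, 0.3346)

ω' = (-0.9973, -1.1194, 1.1683)
q' = (0.4070, 0.2693, 0.8061, 0.3346)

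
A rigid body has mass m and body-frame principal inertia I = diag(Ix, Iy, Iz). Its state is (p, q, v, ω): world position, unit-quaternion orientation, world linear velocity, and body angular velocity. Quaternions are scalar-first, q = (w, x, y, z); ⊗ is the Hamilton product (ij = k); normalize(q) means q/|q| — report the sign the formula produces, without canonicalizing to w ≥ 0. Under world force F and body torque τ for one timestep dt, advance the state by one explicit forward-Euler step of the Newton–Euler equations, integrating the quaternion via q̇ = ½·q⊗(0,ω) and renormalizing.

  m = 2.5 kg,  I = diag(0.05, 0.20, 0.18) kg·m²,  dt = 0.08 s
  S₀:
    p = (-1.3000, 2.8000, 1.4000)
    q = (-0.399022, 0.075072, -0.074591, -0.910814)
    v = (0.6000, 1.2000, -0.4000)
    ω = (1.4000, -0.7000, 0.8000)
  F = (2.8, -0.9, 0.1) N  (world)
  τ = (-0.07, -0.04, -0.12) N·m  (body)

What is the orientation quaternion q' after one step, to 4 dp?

q⊗(0,ω) = (0.5713367, -1.2558734, -1.0558818, -0.2673406)
updated quaternion q' = (-0.3752, 0.0248, -0.1165, -0.9192)

q' = (-0.3752, 0.0248, -0.1165, -0.9192)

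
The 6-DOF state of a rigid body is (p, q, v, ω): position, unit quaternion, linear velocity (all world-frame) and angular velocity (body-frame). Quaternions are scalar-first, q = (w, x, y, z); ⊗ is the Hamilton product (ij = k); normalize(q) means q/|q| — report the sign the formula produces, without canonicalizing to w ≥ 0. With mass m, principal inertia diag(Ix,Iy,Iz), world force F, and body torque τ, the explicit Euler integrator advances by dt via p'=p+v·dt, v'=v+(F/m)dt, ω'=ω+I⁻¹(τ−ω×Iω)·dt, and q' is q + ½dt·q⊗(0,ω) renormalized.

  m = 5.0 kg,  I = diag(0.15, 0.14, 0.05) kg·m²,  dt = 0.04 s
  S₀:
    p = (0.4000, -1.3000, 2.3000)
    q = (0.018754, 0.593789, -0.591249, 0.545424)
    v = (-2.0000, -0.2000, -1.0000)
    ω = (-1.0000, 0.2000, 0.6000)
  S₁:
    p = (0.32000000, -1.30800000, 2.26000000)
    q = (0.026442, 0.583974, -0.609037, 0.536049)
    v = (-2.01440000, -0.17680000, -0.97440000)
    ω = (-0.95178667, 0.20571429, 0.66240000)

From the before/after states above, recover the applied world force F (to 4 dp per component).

v₁ − v₀ = (-0.01440000, 0.02320000, 0.02560000)
applied force F = (-1.8000, 2.9000, 3.2000)

F = (-1.8000, 2.9000, 3.2000)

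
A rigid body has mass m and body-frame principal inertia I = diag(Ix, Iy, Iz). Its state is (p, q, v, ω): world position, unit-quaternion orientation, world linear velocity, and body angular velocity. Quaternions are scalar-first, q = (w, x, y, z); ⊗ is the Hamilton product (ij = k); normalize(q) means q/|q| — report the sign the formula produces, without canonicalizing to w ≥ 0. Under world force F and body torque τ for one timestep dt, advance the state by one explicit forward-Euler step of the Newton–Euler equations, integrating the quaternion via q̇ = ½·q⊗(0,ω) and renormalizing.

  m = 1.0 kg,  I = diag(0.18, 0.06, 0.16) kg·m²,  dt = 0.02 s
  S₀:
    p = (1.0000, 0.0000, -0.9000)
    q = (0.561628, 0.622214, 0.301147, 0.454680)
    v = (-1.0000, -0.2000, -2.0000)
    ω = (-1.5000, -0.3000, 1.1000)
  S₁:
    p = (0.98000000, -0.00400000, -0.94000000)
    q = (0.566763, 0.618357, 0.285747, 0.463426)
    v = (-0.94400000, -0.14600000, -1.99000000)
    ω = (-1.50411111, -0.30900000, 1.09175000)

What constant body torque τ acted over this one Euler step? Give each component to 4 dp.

Δω = ω₁−ω₀ = (-0.00411111, -0.00900000, -0.00825000)
gyro term ω₀×Iω₀ = (-0.0330, -0.0330, -0.0540)
τ = I·(Δω/dt) + ω₀×(Iω₀) = (-0.0700, -0.0600, -0.1200)

τ = (-0.0700, -0.0600, -0.1200)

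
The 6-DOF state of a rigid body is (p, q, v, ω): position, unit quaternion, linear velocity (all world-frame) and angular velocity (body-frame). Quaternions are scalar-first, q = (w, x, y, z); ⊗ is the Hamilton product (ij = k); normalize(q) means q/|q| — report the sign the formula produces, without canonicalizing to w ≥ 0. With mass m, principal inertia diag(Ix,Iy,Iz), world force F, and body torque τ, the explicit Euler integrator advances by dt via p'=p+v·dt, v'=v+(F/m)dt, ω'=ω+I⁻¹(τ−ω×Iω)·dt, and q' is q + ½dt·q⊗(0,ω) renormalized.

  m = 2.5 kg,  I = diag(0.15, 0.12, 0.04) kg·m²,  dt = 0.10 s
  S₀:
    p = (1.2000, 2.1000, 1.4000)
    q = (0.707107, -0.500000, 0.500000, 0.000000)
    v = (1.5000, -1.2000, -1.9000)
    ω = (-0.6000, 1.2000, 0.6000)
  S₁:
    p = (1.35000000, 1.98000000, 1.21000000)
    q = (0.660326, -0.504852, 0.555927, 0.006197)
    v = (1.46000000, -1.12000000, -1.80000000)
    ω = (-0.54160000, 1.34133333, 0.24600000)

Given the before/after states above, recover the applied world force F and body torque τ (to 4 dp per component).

F = (-1.0000, 2.0000, 2.5000)
τ = (0.0300, 0.1300, -0.1200)

v₁ − v₀ = (-0.04000000, 0.08000000, 0.10000000)
m·(v₁−v₀)/dt = (-1.0000, 2.0000, 2.5000)
ω₁ − ω₀ = (0.05840000, 0.14133333, -0.35400000)
ω₀×(Iω₀) = (-0.0576, -0.0396, 0.0216)
applied torque τ = (0.0300, 0.1300, -0.1200)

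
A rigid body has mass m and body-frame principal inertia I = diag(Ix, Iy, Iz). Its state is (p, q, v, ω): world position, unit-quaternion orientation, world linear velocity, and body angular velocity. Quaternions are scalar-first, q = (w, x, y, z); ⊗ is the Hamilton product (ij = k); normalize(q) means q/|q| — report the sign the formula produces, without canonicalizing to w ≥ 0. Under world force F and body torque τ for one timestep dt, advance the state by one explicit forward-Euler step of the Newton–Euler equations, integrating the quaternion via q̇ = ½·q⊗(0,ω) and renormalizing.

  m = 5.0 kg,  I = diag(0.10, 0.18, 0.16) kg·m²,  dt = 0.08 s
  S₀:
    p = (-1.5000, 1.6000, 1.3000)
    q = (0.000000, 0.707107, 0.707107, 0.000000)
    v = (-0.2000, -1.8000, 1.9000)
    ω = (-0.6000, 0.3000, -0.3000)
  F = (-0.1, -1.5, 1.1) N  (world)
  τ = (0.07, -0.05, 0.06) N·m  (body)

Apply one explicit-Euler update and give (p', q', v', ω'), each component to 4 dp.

linear accel F/m = (-0.0200, -0.3000, 0.2200)
new position p' = (-1.5160, 1.4560, 1.4520)
v + (F/m)dt = (-0.2016, -1.8240, 1.9176)
ω×(Iω) gyroscopic = (0.0018, -0.0108, -0.0144)
(τ − ω×Iω)/I = (0.6820, -0.2178, 0.4650)
ω + α·dt = (-0.5454, 0.2826, -0.2628)
2q̇ = q⊗(0,ω) = (0.2121321, -0.2121321, 0.2121321, 0.6363963)
q' = normalize(q + ½dt·q⊗(0,ω)) = (0.0085, 0.6983, 0.7153, 0.0254)

p' = (-1.5160, 1.4560, 1.4520)
q' = (0.0085, 0.6983, 0.7153, 0.0254)
v' = (-0.2016, -1.8240, 1.9176)
ω' = (-0.5454, 0.2826, -0.2628)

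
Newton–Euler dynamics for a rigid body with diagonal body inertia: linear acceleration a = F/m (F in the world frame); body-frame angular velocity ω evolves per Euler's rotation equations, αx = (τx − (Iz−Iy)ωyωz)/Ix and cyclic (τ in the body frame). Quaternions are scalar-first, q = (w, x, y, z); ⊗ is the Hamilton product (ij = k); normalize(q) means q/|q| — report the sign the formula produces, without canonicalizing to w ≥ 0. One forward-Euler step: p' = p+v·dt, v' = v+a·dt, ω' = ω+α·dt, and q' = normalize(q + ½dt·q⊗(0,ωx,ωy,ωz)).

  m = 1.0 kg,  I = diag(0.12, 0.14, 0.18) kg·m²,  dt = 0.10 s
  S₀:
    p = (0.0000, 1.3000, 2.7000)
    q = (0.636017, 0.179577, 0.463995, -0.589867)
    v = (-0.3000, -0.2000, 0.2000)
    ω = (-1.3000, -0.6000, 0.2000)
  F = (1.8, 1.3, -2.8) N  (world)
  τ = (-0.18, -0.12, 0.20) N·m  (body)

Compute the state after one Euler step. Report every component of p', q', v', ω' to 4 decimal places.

ω×(Iω) gyroscopic = (-0.0048, 0.0156, 0.0156)
angular accel α = (-1.4600, -0.9686, 1.0244)
ω + α·dt = (-1.4460, -0.6969, 0.3024)
q⊗(0,ω) = (0.6298205, -1.0879433, 0.3493015, 0.6226507)
updated quaternion q' = (0.6658, 0.1249, 0.4802, -0.5573)
new position p' = (-0.0300, 1.2800, 2.7200)
new velocity v' = (-0.1200, -0.0700, -0.0800)

p' = (-0.0300, 1.2800, 2.7200)
q' = (0.6658, 0.1249, 0.4802, -0.5573)
v' = (-0.1200, -0.0700, -0.0800)
ω' = (-1.4460, -0.6969, 0.3024)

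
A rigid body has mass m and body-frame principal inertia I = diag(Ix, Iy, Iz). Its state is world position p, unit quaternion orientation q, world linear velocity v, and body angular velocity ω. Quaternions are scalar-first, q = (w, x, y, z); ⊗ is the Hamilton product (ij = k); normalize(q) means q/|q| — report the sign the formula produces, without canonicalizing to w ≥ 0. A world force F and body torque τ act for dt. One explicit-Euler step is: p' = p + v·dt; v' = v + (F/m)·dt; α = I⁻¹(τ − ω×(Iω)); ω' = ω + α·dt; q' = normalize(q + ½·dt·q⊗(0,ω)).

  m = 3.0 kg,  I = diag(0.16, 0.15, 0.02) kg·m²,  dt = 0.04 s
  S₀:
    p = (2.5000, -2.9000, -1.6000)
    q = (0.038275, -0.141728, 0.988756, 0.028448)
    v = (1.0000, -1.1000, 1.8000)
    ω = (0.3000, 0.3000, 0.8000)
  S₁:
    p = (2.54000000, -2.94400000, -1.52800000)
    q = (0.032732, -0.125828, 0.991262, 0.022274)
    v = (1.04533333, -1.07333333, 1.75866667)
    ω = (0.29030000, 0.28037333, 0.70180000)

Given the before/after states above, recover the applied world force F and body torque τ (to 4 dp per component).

Δω = ω₁−ω₀ = (-0.00970000, -0.01962667, -0.09820000)
τ = I·(Δω/dt) + ω₀×(Iω₀) = (-0.0700, -0.0400, -0.0500)
Δv = v₁−v₀ = (0.04533333, 0.02666667, -0.04133333)
m·(v₁−v₀)/dt = (3.4000, 2.0000, -3.1000)

F = (3.4000, 2.0000, -3.1000)
τ = (-0.0700, -0.0400, -0.0500)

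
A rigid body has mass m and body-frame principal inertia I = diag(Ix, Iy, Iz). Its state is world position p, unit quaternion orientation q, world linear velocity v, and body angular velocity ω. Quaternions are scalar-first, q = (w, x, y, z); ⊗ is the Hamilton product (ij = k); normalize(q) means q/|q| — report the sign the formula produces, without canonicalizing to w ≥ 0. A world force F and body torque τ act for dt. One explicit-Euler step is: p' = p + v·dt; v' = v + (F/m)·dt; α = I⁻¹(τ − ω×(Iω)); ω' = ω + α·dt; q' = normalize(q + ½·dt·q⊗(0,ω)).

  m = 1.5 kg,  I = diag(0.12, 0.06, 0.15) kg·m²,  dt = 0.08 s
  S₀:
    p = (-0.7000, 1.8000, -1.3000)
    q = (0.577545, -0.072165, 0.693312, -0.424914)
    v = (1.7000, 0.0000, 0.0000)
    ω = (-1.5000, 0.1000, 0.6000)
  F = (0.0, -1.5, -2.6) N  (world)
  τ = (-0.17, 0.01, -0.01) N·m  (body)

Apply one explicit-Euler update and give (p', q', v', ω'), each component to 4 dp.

p' = (-0.5640, 1.8000, -1.3000)
q' = (0.5794, -0.0883, 0.7213, -0.3690)
v' = (1.7000, -0.0800, -0.1387)
ω' = (-1.6169, 0.0773, 0.5899)

precession coupling ω×(Iω) = (0.0054, 0.0270, 0.0090)
(τ − ω×Iω)/I = (-1.4617, -0.2833, -0.1267)
ω' = ω + α·dt = (-1.6169, 0.0773, 0.5899)
Hamilton product q⊗(0,ω) = (0.0773697, -0.4078389, 0.7384245, 1.3792785)
q + ½dt·q⊗(0,ω), renormalized = (0.5794, -0.0883, 0.7213, -0.3690)
linear accel F/m = (0.0000, -1.0000, -1.7333)
new position p' = (-0.5640, 1.8000, -1.3000)
v + (F/m)dt = (1.7000, -0.0800, -0.1387)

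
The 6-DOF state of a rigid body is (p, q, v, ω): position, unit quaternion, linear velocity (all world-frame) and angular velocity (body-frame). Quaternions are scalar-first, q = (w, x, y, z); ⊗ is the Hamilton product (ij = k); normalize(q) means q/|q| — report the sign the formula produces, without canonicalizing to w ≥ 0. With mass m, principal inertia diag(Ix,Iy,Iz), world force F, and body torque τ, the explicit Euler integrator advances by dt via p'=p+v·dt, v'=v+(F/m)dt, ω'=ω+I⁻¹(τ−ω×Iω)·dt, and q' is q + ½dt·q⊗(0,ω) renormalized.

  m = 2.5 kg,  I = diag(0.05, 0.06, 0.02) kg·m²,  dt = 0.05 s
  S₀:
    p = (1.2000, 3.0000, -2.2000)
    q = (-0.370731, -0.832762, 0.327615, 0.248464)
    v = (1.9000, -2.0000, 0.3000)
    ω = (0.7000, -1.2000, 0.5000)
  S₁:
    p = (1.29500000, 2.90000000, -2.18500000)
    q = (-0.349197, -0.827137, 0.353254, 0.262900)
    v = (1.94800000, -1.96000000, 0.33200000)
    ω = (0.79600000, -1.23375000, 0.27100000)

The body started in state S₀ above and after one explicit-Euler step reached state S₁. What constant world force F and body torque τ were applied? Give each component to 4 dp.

F = (2.4000, 2.0000, 1.6000)
τ = (0.1200, -0.0300, -0.1000)

Δv = v₁−v₀ = (0.04800000, 0.04000000, 0.03200000)
applied force F = (2.4000, 2.0000, 1.6000)
Δω = ω₁−ω₀ = (0.09600000, -0.03375000, -0.22900000)
precession coupling = (0.0240, 0.0105, -0.0084)
applied torque τ = (0.1200, -0.0300, -0.1000)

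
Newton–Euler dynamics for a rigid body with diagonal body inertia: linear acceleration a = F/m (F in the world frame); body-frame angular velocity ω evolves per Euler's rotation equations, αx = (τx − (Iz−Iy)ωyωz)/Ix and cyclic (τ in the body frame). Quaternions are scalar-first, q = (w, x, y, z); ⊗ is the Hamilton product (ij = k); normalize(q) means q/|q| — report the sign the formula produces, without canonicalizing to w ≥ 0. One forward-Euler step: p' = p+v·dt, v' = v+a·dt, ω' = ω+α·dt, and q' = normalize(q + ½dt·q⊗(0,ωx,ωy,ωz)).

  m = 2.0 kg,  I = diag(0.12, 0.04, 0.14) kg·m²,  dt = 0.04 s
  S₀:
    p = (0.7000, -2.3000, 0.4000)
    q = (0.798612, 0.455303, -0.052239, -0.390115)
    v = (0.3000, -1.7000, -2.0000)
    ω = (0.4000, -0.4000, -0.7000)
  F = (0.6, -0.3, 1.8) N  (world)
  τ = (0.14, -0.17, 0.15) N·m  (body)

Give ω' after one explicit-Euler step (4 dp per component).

precession coupling ω×(Iω) = (0.0280, 0.0056, 0.0128)
angular accel α = (0.9333, -4.3900, 0.9800)
new body rate ω' = (0.4373, -0.5756, -0.6608)

ω' = (0.4373, -0.5756, -0.6608)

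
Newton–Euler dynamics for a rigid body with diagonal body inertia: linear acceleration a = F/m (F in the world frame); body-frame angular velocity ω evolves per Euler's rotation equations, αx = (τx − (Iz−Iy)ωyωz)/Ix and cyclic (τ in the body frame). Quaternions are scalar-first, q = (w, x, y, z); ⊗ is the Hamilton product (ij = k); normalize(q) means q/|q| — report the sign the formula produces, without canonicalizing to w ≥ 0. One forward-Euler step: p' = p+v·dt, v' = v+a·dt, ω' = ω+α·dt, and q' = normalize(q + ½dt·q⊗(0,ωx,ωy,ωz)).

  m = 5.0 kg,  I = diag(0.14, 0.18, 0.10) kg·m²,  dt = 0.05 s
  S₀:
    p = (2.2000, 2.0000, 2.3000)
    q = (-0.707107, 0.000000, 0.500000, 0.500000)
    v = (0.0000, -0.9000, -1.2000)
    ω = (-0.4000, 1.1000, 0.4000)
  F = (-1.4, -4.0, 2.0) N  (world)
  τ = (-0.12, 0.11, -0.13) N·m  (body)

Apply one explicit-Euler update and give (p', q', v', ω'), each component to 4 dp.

linear accel F/m = (-0.2800, -0.8000, 0.4000)
new position p' = (2.2000, 1.9550, 2.2400)
v' = v + a·dt = (-0.0140, -0.9400, -1.1800)
angular accel α = (-0.6057, 0.6467, -1.1240)
ω + α·dt = (-0.4303, 1.1323, 0.3438)
Hamilton product q⊗(0,ω) = (-0.7500000, -0.0671572, -0.9778177, -0.0828428)
q' = normalize(q + ½dt·q⊗(0,ω)) = (-0.7255, -0.0017, 0.4753, 0.4977)

p' = (2.2000, 1.9550, 2.2400)
q' = (-0.7255, -0.0017, 0.4753, 0.4977)
v' = (-0.0140, -0.9400, -1.1800)
ω' = (-0.4303, 1.1323, 0.3438)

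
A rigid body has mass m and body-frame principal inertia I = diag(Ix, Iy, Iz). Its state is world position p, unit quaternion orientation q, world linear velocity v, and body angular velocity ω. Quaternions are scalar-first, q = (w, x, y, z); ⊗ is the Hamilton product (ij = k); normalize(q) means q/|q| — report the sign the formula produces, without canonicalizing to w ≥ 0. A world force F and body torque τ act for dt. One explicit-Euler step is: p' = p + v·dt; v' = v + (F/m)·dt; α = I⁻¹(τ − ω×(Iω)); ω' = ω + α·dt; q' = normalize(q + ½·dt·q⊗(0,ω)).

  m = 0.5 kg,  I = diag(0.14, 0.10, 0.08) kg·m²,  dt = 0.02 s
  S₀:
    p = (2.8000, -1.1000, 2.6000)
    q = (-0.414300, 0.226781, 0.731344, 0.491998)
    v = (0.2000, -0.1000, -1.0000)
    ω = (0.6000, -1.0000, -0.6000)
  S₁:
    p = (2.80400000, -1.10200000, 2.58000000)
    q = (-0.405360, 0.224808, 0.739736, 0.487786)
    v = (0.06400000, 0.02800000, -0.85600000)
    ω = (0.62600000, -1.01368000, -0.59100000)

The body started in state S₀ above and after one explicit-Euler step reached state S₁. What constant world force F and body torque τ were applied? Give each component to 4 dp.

velocity change Δv = (-0.13600000, 0.12800000, 0.14400000)
m·(v₁−v₀)/dt = (-3.4000, 3.2000, 3.6000)
ω₁ − ω₀ = (0.02600000, -0.01368000, 0.00900000)
ω₀×(Iω₀) = (-0.0120, -0.0216, 0.0240)
applied torque τ = (0.1700, -0.0900, 0.0600)

F = (-3.4000, 3.2000, 3.6000)
τ = (0.1700, -0.0900, 0.0600)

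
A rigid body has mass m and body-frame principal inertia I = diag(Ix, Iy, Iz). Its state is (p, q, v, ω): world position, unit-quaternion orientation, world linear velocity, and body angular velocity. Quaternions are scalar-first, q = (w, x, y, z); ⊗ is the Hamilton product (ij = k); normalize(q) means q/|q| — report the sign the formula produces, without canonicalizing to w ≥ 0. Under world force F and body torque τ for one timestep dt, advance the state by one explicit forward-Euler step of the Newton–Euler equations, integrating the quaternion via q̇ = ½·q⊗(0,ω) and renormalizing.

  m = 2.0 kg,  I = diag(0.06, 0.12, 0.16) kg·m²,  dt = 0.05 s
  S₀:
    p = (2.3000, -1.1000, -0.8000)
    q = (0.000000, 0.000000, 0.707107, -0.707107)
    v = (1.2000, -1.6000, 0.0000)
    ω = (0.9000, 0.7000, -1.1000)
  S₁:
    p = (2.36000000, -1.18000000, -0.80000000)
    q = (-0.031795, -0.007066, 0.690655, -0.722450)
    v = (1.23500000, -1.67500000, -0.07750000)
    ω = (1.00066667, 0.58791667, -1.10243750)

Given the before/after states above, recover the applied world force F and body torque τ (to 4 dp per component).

F = (1.4000, -3.0000, -3.1000)
τ = (0.0900, -0.1700, 0.0300)

velocity change Δv = (0.03500000, -0.07500000, -0.07750000)
applied force F = (1.4000, -3.0000, -3.1000)
ω₁ − ω₀ = (0.10066667, -0.11208333, -0.00243750)
gyro term ω₀×Iω₀ = (-0.0308, 0.0990, 0.0378)
applied torque τ = (0.0900, -0.1700, 0.0300)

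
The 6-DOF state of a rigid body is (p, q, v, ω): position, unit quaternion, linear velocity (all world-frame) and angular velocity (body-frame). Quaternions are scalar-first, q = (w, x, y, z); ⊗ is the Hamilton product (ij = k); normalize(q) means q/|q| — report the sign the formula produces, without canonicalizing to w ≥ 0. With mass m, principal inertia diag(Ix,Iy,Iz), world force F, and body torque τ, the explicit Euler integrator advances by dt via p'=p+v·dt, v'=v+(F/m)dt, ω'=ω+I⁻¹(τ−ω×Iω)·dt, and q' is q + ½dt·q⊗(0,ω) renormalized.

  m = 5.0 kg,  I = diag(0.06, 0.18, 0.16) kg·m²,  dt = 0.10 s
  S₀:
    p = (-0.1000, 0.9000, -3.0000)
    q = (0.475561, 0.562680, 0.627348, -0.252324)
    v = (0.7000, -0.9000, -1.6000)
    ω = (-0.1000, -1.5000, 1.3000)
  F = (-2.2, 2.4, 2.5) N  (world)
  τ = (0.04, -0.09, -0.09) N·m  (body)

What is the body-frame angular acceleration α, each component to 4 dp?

precession coupling ω×(Iω) = (0.0390, 0.0130, 0.0180)
angular accel α = (0.0167, -0.5722, -0.6750)

α = (0.0167, -0.5722, -0.6750)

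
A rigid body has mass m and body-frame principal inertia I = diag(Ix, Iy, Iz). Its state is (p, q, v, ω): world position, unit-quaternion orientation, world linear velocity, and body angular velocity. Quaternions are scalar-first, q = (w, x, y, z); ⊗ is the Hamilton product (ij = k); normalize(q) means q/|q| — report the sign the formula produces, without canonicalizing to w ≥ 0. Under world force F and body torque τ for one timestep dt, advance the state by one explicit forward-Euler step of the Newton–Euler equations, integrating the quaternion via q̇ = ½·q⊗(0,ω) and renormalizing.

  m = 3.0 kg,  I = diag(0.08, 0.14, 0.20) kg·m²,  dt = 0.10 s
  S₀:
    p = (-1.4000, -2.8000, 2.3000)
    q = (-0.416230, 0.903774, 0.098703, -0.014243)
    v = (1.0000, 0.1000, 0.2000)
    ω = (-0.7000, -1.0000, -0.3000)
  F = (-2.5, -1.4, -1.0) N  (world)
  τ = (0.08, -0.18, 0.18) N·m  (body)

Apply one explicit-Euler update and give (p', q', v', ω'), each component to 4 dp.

p + v·dt = (-1.3000, -2.7900, 2.3200)
v' = v + a·dt = (0.9167, 0.0533, 0.1667)
gyro term ω×Iω = (0.0180, -0.0252, 0.0420)
α = I⁻¹(τ − ω×Iω) = (0.7750, -1.1057, 0.6900)
ω + α·dt = (-0.6225, -1.1106, -0.2310)
2q̇ = q⊗(0,ω) = (0.7270719, 0.2475071, 0.6973323, -0.7098129)
q + ½dt·q⊗(0,ω), renormalized = (-0.3791, 0.9143, 0.1333, -0.0496)

p' = (-1.3000, -2.7900, 2.3200)
q' = (-0.3791, 0.9143, 0.1333, -0.0496)
v' = (0.9167, 0.0533, 0.1667)
ω' = (-0.6225, -1.1106, -0.2310)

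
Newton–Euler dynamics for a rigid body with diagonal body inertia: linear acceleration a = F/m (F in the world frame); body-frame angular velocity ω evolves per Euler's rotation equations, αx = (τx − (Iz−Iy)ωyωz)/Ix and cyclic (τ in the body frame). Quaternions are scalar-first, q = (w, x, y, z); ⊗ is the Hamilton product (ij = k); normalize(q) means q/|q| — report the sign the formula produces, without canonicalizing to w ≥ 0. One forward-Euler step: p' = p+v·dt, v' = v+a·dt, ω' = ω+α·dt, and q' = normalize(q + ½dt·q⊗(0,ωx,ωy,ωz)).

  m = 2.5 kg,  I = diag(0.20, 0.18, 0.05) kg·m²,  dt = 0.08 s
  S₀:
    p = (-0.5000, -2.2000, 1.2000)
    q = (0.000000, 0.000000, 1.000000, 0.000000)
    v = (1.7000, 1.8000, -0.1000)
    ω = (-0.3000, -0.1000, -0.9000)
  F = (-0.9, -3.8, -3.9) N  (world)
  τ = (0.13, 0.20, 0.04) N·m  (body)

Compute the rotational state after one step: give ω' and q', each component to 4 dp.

α = I⁻¹(τ − ω×Iω) = (0.7085, 0.8861, 0.8120)
ω' = ω + α·dt = (-0.2433, -0.0291, -0.8350)
q⊗(0,ω) = (0.1000000, -0.9000000, 0.0000000, 0.3000000)
updated quaternion q' = (0.0040, -0.0360, 0.9993, 0.0120)

ω' = (-0.2433, -0.0291, -0.8350)
q' = (0.0040, -0.0360, 0.9993, 0.0120)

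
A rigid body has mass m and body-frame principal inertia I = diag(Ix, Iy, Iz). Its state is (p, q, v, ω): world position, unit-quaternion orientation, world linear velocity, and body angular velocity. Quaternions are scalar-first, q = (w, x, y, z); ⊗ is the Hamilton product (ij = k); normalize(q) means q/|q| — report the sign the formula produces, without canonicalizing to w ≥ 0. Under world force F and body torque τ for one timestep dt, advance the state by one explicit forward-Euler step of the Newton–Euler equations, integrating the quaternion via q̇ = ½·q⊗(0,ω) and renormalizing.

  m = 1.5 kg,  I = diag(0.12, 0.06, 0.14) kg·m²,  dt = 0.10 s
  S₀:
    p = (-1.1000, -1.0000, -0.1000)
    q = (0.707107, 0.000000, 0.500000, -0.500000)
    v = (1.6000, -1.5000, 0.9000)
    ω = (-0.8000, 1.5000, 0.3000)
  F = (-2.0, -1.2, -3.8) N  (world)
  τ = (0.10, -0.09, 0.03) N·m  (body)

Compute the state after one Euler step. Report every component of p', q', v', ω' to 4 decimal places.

linear accel F/m = (-1.3333, -0.8000, -2.5333)
p + v·dt = (-0.9400, -1.1500, -0.0100)
v' = v + a·dt = (1.4667, -1.5800, 0.6467)
gyro term ω×Iω = (0.0360, 0.0048, 0.0720)
angular accel α = (0.5333, -1.5800, -0.3000)
ω' = ω + α·dt = (-0.7467, 1.3420, 0.2700)
2q̇ = q⊗(0,ω) = (-0.6000000, 0.3343144, 1.4606605, 0.6121321)
q' = normalize(q + ½dt·q⊗(0,ω)) = (0.6746, 0.0167, 0.5709, -0.4677)

p' = (-0.9400, -1.1500, -0.0100)
q' = (0.6746, 0.0167, 0.5709, -0.4677)
v' = (1.4667, -1.5800, 0.6467)
ω' = (-0.7467, 1.3420, 0.2700)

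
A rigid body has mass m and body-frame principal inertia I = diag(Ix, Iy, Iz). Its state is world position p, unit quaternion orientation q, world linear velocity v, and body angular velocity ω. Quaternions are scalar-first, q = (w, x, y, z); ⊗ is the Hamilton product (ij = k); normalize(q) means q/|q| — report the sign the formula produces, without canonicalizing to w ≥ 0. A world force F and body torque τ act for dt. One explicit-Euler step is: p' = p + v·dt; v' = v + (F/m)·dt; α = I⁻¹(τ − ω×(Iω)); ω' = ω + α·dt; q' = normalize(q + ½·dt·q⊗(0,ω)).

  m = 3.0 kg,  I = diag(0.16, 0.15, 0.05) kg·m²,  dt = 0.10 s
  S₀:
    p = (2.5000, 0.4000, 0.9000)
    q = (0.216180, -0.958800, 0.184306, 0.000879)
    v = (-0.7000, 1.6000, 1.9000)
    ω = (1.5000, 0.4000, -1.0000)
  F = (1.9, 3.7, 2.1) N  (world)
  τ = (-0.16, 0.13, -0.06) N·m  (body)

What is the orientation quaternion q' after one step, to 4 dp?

q' = (0.2832, -0.9478, 0.1402, -0.0427)

2q̇ = q⊗(0,ω) = (1.3653566, 0.1396124, -0.8710095, -0.8761590)
updated quaternion q' = (0.2832, -0.9478, 0.1402, -0.0427)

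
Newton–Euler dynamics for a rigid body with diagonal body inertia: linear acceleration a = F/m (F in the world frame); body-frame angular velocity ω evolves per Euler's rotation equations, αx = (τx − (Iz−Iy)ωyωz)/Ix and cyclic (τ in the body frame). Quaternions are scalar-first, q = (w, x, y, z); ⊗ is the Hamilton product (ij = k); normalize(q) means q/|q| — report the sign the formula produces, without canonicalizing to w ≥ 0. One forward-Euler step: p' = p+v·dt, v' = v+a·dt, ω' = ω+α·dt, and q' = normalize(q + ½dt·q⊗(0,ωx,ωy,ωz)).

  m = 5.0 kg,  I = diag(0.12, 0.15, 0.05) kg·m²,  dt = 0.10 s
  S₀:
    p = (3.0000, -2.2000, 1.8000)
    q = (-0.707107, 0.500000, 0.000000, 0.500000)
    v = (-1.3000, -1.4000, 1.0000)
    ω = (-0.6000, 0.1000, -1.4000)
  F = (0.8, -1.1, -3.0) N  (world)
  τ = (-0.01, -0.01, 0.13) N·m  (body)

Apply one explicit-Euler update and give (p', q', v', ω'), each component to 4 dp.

p' = (2.8700, -2.3400, 1.9000)
q' = (-0.6552, 0.5172, 0.0164, 0.5504)
v' = (-1.2840, -1.4220, 0.9400)
ω' = (-0.6200, 0.0541, -1.1364)

a = F/m = (0.1600, -0.2200, -0.6000)
p + v·dt = (2.8700, -2.3400, 1.9000)
v' = v + a·dt = (-1.2840, -1.4220, 0.9400)
precession coupling ω×(Iω) = (0.0140, 0.0588, -0.0018)
angular accel α = (-0.2000, -0.4587, 2.6360)
ω' = ω + α·dt = (-0.6200, 0.0541, -1.1364)
q⊗(0,ω) = (1.0000000, 0.3742642, 0.3292893, 1.0399498)
q' = normalize(q + ½dt·q⊗(0,ω)) = (-0.6552, 0.5172, 0.0164, 0.5504)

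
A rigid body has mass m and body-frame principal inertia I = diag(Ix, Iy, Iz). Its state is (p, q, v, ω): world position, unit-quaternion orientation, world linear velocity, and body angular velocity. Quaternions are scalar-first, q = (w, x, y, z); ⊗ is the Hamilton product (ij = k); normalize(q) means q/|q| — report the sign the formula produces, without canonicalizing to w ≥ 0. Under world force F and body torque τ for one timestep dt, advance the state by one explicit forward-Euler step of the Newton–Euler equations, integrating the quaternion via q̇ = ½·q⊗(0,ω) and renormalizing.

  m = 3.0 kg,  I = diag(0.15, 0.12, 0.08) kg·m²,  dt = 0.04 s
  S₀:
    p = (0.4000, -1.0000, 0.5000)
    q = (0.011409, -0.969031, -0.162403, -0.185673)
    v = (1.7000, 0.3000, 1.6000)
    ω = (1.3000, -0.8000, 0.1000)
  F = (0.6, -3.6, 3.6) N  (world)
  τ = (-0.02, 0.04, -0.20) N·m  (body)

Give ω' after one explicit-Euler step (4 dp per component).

(τ − ω×Iω)/I = (-0.1547, 0.2575, -2.8900)
ω' = ω + α·dt = (1.2938, -0.7897, -0.0156)

ω' = (1.2938, -0.7897, -0.0156)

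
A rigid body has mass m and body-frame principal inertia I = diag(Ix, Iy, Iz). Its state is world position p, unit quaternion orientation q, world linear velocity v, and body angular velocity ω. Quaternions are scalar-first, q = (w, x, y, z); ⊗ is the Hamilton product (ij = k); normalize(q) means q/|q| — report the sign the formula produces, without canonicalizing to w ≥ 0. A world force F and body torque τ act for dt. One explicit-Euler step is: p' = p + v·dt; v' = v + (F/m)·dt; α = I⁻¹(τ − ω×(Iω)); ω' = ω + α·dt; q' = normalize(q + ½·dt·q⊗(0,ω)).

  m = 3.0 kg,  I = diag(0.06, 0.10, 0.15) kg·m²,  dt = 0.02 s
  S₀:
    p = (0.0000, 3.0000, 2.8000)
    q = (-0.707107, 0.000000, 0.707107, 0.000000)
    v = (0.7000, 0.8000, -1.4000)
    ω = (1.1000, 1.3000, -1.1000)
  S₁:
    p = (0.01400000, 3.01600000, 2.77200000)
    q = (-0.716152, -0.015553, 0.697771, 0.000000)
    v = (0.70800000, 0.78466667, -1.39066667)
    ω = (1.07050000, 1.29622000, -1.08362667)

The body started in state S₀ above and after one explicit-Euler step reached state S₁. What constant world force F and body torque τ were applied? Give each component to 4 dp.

Δω = ω₁−ω₀ = (-0.02950000, -0.00378000, 0.01637333)
gyro term ω₀×Iω₀ = (-0.0715, 0.1089, 0.0572)
applied torque τ = (-0.1600, 0.0900, 0.1800)
Δv = v₁−v₀ = (0.00800000, -0.01533333, 0.00933333)
F = m·Δv/dt = (1.2000, -2.3000, 1.4000)

F = (1.2000, -2.3000, 1.4000)
τ = (-0.1600, 0.0900, 0.1800)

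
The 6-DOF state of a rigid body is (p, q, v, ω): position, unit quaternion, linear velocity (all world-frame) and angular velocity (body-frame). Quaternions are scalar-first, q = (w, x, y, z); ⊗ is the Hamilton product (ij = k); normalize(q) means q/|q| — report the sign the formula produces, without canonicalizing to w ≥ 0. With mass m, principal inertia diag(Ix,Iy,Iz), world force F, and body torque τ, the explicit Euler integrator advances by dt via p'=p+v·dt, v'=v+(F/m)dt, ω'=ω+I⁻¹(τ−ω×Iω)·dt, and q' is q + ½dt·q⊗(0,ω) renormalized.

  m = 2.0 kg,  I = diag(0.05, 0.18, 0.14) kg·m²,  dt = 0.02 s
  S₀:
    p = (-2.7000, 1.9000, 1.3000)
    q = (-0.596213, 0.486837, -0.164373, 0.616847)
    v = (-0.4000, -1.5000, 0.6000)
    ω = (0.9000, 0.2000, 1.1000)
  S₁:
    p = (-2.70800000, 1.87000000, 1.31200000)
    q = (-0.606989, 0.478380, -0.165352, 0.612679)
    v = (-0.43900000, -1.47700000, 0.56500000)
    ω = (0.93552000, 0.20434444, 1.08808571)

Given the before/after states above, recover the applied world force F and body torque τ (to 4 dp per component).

rate change Δω = (0.03552000, 0.00434444, -0.01191429)
applied torque τ = (0.0800, -0.0500, -0.0600)
Δv = v₁−v₀ = (-0.03900000, 0.02300000, -0.03500000)
m·(v₁−v₀)/dt = (-3.9000, 2.3000, -3.5000)

F = (-3.9000, 2.3000, -3.5000)
τ = (0.0800, -0.0500, -0.0600)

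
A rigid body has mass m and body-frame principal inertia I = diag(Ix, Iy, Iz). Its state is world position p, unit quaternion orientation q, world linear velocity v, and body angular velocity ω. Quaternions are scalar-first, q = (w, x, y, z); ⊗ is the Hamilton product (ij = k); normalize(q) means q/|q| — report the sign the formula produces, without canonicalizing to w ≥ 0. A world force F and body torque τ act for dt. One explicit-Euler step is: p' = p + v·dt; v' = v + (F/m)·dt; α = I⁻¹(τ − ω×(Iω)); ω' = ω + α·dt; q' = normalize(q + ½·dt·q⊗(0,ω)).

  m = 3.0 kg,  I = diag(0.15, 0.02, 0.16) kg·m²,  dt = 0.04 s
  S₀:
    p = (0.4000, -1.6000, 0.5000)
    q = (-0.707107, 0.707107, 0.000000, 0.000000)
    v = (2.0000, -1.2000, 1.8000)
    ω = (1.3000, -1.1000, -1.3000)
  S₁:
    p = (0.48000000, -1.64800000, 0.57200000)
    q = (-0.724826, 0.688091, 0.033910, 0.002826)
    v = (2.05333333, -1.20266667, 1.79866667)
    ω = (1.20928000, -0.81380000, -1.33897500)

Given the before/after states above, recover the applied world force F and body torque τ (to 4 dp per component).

velocity change Δv = (0.05333333, -0.00266667, -0.00133333)
m·(v₁−v₀)/dt = (4.0000, -0.2000, -0.1000)
rate change Δω = (-0.09072000, 0.28620000, -0.03897500)
gyro term ω₀×Iω₀ = (0.2002, 0.0169, 0.1859)
applied torque τ = (-0.1400, 0.1600, 0.0300)

F = (4.0000, -0.2000, -0.1000)
τ = (-0.1400, 0.1600, 0.0300)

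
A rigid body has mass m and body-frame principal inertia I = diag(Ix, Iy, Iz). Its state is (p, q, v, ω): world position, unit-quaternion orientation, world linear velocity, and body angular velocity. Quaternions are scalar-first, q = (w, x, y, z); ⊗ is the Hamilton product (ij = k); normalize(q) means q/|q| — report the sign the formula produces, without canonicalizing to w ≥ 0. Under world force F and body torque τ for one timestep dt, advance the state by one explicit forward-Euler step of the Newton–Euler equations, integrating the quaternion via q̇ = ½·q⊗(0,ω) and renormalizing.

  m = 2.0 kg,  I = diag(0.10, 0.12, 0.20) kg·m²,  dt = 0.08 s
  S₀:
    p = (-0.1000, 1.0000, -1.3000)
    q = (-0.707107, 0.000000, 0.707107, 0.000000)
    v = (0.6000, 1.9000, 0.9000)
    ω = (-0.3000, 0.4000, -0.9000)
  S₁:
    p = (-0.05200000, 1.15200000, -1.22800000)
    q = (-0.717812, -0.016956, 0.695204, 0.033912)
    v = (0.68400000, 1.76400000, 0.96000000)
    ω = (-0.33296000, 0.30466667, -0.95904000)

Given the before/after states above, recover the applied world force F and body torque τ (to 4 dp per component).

F = (2.1000, -3.4000, 1.5000)
τ = (-0.0700, -0.1700, -0.1500)

ω₁ − ω₀ = (-0.03296000, -0.09533333, -0.05904000)
I·α + gyro = (-0.0700, -0.1700, -0.1500)
Δv = v₁−v₀ = (0.08400000, -0.13600000, 0.06000000)
m·(v₁−v₀)/dt = (2.1000, -3.4000, 1.5000)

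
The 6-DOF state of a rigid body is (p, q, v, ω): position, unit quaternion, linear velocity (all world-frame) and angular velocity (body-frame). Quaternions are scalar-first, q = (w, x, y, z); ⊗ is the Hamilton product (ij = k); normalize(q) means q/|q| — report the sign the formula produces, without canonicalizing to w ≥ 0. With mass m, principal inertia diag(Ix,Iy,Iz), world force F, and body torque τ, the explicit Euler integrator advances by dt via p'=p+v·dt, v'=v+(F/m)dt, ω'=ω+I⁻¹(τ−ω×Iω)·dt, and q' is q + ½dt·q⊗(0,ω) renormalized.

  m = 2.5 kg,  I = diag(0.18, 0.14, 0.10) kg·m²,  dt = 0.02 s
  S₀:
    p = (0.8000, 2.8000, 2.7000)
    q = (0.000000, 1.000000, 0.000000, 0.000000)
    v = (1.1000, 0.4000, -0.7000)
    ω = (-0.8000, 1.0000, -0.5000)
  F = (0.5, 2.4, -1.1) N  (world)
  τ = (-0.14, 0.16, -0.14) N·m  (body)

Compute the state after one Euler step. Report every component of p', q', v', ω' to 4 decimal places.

α = I⁻¹(τ − ω×Iω) = (-0.8889, 0.9143, -1.7200)
ω' = ω + α·dt = (-0.8178, 1.0183, -0.5344)
Hamilton product q⊗(0,ω) = (0.8000000, 0.0000000, 0.5000000, 1.0000000)
q' = normalize(q + ½dt·q⊗(0,ω)) = (0.0080, 0.9999, 0.0050, 0.0100)
a = F/m = (0.2000, 0.9600, -0.4400)
p' = p + v·dt = (0.8220, 2.8080, 2.6860)
new velocity v' = (1.1040, 0.4192, -0.7088)

p' = (0.8220, 2.8080, 2.6860)
q' = (0.0080, 0.9999, 0.0050, 0.0100)
v' = (1.1040, 0.4192, -0.7088)
ω' = (-0.8178, 1.0183, -0.5344)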